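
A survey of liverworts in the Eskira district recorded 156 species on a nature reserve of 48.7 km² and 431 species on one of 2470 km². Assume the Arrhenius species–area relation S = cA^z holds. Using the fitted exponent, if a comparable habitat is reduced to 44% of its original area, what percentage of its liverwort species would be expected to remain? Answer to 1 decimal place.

80.9%

z = ln(431/156) / ln(2470/48.7) = 1.0163 / 3.9263 = 0.2588
S_new/S_old = (A_new/A_old)^z = 0.44^0.2588 = exp(0.2588 × -0.8210) = 0.8086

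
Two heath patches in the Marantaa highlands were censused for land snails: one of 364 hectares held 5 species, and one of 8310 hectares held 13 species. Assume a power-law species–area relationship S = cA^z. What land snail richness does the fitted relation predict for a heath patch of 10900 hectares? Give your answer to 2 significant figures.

z = ln(13/5) / ln(8310/364) = 0.9555 / 3.1281 = 0.3055
c = 5 / 364^0.3055 = 5 / 6.058 = 0.8254
S₃ = 0.8254 × 10900^0.3055 = 0.8254 × 17.11 ≈ 14.12

14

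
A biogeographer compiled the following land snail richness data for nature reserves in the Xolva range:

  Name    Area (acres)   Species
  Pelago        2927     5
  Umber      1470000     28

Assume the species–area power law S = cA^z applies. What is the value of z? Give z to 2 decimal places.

Taking logs: ln S = ln c + z ln A, so z = (ln S₂ − ln S₁)/(ln A₂ − ln A₁).
z = ln(28/5) / ln(1470000/2927) = ln(5.6) / ln(502.2) = 1.7228 / 6.2190 = 0.2770

0.28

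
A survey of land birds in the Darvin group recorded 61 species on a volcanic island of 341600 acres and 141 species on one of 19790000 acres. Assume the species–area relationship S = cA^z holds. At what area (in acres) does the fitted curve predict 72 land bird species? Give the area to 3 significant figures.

z = ln(141/61) / ln(19790000/341600) = 0.8379 / 4.0593 = 0.2064
c = 61 / 341600^0.2064 = 61 / 13.87 = 4.397
A = (72/4.397)^(1/0.2064) ⇒ ln A = ln(16.38)/0.2064 = 13.5446
A = e^13.5446 ≈ 762690 acres

763000 acres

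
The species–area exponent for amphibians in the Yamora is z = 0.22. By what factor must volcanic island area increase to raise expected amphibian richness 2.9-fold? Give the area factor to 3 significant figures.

126

(A₂/A₁)^0.22 = 2.9, so A₂/A₁ = 2.9^(1/0.22) = 2.9^4.545
ln(A₂/A₁) = ln 2.9 / 0.22 = 1.0647 / 0.22 = 4.8396
A₂/A₁ = e^4.8396 ≈ 126.4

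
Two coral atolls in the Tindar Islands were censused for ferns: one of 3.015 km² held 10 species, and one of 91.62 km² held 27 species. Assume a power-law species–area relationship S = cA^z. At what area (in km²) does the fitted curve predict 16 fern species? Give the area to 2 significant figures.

15 km²

z = ln(27/10) / ln(91.62/3.015) = 0.9933 / 3.4140 = 0.2909
c = 10 / 3.015^0.2909 = 10 / 1.379 = 7.254
A = (16/7.254)^(1/0.2909) ⇒ ln A = ln(2.206)/0.2909 = 2.7191
A = e^2.7191 ≈ 15.17 km²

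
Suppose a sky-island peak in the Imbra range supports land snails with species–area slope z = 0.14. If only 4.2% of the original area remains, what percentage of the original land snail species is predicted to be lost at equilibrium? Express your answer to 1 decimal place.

S_new/S_old = (A_new/A_old)^z = 0.042^0.14
= exp(0.14 × ln 0.042) = exp(0.14 × -3.1701) = exp(-0.4438) ≈ 0.6416
Fraction lost = 1 − 0.6416 = 0.3584

35.8%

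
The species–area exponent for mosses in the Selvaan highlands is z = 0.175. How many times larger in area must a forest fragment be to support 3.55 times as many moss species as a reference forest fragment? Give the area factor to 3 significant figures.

1390

(A₂/A₁)^0.175 = 3.55, so A₂/A₁ = 3.55^(1/0.175) = 3.55^5.714
ln(A₂/A₁) = ln 3.55 / 0.175 = 1.2669 / 0.175 = 7.2397
A₂/A₁ = e^7.2397 ≈ 1394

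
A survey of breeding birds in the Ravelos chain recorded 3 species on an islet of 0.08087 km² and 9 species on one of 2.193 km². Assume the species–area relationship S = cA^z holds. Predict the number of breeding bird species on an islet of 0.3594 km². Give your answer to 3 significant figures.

4.93

z = ln(9/3) / ln(2.193/0.08087) = 1.0986 / 3.3002 = 0.3329
c = 3 / 0.08087^0.3329 = 3 / 0.4329 = 6.93
S₃ = 6.93 × 0.3594^0.3329 = 6.93 × 0.7113 ≈ 4.929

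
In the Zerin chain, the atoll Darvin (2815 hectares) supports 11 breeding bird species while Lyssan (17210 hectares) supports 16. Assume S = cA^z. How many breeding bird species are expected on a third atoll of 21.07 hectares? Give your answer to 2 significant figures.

4.0

z = ln(16/11) / ln(17210/2815) = 0.3747 / 1.8105 = 0.2070
c = 11 / 2815^0.2070 = 11 / 5.175 = 2.126
S₃ = 2.126 × 21.07^0.2070 = 2.126 × 1.879 ≈ 3.994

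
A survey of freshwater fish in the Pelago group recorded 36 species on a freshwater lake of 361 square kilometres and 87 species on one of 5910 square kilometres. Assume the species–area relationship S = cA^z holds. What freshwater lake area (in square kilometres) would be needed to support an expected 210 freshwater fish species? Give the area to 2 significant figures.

z = ln(87/36) / ln(5910/361) = 0.8824 / 2.7955 = 0.3156
c = 36 / 361^0.3156 = 36 / 6.416 = 5.611
A = (210/5.611)^(1/0.3156) ⇒ ln A = ln(37.43)/0.3156 = 11.4762
A = e^11.4762 ≈ 96390 square kilometres

96000 square kilometres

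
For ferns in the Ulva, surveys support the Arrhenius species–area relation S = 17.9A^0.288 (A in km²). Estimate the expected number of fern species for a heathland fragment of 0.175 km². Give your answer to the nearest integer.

S = 17.9 × 0.175^0.288 = 17.9 × 0.6053 ≈ 10.84

11 species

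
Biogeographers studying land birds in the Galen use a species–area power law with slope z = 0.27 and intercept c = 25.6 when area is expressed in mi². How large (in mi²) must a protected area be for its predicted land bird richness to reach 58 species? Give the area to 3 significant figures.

20.7 mi²

58 = 25.6 × A^0.27  ⇒  A^0.27 = 58/25.6 = 2.266
ln A = ln(2.266) / 0.27 = 0.8179 / 0.27 = 3.0291
A = e^3.0291 ≈ 20.68 mi²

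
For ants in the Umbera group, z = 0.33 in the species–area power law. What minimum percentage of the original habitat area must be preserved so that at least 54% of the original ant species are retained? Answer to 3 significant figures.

15.5%

Need (A_new/A_old)^0.33 = 0.54, so A_new/A_old = 0.54^(1/0.33) = 0.54^3.03
ln(A_new/A_old) = ln 0.54 / 0.33 = -0.6162 / 0.33 = -1.8672
A_new/A_old = e^-1.8672 ≈ 0.1546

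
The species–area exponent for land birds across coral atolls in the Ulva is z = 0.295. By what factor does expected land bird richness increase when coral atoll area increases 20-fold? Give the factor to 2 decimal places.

S₂/S₁ = (A₂/A₁)^z = 20^0.295
ln(S₂/S₁) = 0.295 × ln 20 = 0.295 × 2.9957 = 0.8837
S₂/S₁ = e^0.8837 ≈ 2.42

2.42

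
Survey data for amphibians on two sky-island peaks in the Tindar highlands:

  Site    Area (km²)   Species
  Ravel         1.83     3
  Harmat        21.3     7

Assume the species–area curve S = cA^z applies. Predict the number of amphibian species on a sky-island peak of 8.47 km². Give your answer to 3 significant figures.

5.09

z = ln(7/3) / ln(21.3/1.83) = 0.8473 / 2.4544 = 0.3452
c = 3 / 1.83^0.3452 = 3 / 1.232 = 2.435
S₃ = 2.435 × 8.47^0.3452 = 2.435 × 2.091 ≈ 5.091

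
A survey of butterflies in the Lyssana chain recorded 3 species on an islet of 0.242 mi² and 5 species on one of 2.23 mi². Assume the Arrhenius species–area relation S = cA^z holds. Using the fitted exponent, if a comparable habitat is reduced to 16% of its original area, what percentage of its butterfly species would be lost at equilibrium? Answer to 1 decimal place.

z = ln(5/3) / ln(2.23/0.242) = 0.5108 / 2.2208 = 0.2300
S_new/S_old = (A_new/A_old)^z = 0.16^0.2300 = exp(0.2300 × -1.8326) = 0.656
Fraction lost = 1 − 0.656 = 0.344

34.4%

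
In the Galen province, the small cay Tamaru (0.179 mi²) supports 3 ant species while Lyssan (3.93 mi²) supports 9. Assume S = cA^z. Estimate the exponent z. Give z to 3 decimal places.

Taking logs: ln S = ln c + z ln A, so z = (ln S₂ − ln S₁)/(ln A₂ − ln A₁).
z = ln(9/3) / ln(3.93/0.179) = ln(3) / ln(21.96) = 1.0986 / 3.0890 = 0.3557

0.356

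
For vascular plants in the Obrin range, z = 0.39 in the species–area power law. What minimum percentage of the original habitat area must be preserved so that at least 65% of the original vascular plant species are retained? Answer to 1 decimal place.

33.1%

Need (A_new/A_old)^0.39 = 0.65, so A_new/A_old = 0.65^(1/0.39) = 0.65^2.564
ln(A_new/A_old) = ln 0.65 / 0.39 = -0.4308 / 0.39 = -1.1046
A_new/A_old = e^-1.1046 ≈ 0.3314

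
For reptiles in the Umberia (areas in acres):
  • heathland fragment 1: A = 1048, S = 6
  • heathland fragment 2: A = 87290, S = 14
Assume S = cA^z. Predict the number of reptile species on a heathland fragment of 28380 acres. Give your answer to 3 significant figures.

z = ln(14/6) / ln(87290/1048) = 0.8473 / 4.4224 = 0.1916
c = 6 / 1048^0.1916 = 6 / 3.79 = 1.583
S₃ = 1.583 × 28380^0.1916 = 1.583 × 7.131 ≈ 11.29

11.3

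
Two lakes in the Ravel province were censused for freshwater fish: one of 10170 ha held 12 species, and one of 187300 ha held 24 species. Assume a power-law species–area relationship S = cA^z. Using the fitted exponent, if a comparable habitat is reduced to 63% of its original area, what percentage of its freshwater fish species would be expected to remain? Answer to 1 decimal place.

z = ln(24/12) / ln(187300/10170) = 0.6931 / 2.9133 = 0.2379
S_new/S_old = (A_new/A_old)^z = 0.63^0.2379 = exp(0.2379 × -0.4620) = 0.8959

89.6%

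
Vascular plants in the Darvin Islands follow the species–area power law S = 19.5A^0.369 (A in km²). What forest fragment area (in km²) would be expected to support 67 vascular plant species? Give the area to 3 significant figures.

67 = 19.5 × A^0.369  ⇒  A^0.369 = 67/19.5 = 3.436
ln A = ln(3.436) / 0.369 = 1.2343 / 0.369 = 3.3449
A = e^3.3449 ≈ 28.36 km²

28.4 km²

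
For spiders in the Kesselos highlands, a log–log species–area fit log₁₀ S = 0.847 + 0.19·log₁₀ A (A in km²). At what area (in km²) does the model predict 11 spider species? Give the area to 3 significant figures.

10.5 km²

11 = 7.031 × A^0.19  ⇒  A^0.19 = 11/7.031 = 1.565
ln A = ln(1.565) / 0.19 = 0.4476 / 0.19 = 2.3558
A = e^2.3558 ≈ 10.55 km²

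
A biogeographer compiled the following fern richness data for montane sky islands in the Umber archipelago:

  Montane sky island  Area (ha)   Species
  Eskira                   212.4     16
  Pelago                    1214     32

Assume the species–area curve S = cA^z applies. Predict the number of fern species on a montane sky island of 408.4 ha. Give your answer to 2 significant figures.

21

z = ln(32/16) / ln(1214/212.4) = 0.6931 / 1.7432 = 0.3976
c = 16 / 212.4^0.3976 = 16 / 8.421 = 1.9
S₃ = 1.9 × 408.4^0.3976 = 1.9 × 10.92 ≈ 20.75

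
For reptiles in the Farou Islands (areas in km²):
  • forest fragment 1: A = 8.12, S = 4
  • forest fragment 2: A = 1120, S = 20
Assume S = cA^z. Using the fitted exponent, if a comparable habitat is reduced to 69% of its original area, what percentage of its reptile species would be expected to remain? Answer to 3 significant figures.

z = ln(20/4) / ln(1120/8.12) = 1.6094 / 4.9268 = 0.3267
S_new/S_old = (A_new/A_old)^z = 0.69^0.3267 = exp(0.3267 × -0.3711) = 0.8858

88.6%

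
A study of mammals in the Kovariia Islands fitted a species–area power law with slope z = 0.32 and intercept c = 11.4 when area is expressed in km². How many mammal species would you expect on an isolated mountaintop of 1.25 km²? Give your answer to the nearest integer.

S = 11.4 × 1.25^0.32 = 11.4 × 1.074 ≈ 12.24

12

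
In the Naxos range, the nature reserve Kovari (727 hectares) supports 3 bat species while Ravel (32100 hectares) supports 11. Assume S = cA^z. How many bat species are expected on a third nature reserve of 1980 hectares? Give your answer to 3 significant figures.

4.23

z = ln(11/3) / ln(32100/727) = 1.2993 / 3.7877 = 0.3430
c = 3 / 727^0.3430 = 3 / 9.585 = 0.313
S₃ = 0.313 × 1980^0.3430 = 0.313 × 13.52 ≈ 4.23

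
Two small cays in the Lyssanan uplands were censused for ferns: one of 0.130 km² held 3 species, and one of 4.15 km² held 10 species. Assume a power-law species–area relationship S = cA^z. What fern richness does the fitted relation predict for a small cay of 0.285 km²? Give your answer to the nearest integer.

z = ln(10/3) / ln(4.15/0.13) = 1.2040 / 3.4633 = 0.3476
c = 3 / 0.13^0.3476 = 3 / 0.492 = 6.097
S₃ = 6.097 × 0.285^0.3476 = 6.097 × 0.6464 ≈ 3.941

4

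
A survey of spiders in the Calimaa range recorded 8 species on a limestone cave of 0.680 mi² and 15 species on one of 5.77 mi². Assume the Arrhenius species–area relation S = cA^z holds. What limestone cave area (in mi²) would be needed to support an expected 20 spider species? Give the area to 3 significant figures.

z = ln(15/8) / ln(5.77/0.68) = 0.6286 / 2.1383 = 0.2940
c = 8 / 0.68^0.2940 = 8 / 0.8928 = 8.96
A = (20/8.96)^(1/0.2940) ⇒ ln A = ln(2.232)/0.2940 = 2.7313
A = e^2.7313 ≈ 15.35 mi²

15.4 mi²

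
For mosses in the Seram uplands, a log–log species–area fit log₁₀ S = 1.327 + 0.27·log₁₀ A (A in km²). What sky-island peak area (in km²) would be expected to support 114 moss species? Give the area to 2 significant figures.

510 km²

114 = 21.23 × A^0.27  ⇒  A^0.27 = 114/21.23 = 5.369
ln A = ln(5.369) / 0.27 = 1.6807 / 0.27 = 6.2247
A = e^6.2247 ≈ 505.1 km²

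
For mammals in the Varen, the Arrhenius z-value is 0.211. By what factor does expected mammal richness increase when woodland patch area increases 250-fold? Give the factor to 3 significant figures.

3.21

S₂/S₁ = (A₂/A₁)^z = 250^0.211
ln(S₂/S₁) = 0.211 × ln 250 = 0.211 × 5.5215 = 1.1650
S₂/S₁ = e^1.1650 ≈ 3.206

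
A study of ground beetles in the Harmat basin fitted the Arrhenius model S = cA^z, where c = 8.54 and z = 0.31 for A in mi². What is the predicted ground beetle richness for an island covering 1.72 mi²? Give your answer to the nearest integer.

S = 8.54 × 1.72^0.31 = 8.54 × 1.183 ≈ 10.1

10 species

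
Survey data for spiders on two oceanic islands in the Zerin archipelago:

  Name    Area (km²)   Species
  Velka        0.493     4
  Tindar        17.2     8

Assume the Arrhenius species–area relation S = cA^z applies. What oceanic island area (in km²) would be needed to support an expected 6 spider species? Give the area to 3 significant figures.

z = ln(8/4) / ln(17.2/0.493) = 0.6931 / 3.5522 = 0.1951
c = 4 / 0.493^0.1951 = 4 / 0.8711 = 4.592
A = (6/4.592)^(1/0.1951) ⇒ ln A = ln(1.307)/0.1951 = 1.3706
A = e^1.3706 ≈ 3.938 km²

3.94 km²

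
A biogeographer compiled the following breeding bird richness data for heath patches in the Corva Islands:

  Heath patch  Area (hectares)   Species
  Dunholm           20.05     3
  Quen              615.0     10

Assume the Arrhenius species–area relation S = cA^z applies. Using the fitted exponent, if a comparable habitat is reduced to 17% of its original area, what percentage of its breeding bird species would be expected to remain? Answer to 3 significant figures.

53.6%

z = ln(10/3) / ln(615/20.05) = 1.2040 / 3.4234 = 0.3517
S_new/S_old = (A_new/A_old)^z = 0.17^0.3517 = exp(0.3517 × -1.7720) = 0.5362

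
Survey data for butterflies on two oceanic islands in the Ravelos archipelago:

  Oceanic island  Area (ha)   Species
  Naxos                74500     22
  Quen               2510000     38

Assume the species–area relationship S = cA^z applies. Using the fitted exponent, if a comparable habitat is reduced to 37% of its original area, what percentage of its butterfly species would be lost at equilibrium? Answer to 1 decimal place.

14.3%

z = ln(38/22) / ln(2510000/74500) = 0.5465 / 3.5172 = 0.1554
S_new/S_old = (A_new/A_old)^z = 0.37^0.1554 = exp(0.1554 × -0.9943) = 0.8568
Fraction lost = 1 − 0.8568 = 0.1432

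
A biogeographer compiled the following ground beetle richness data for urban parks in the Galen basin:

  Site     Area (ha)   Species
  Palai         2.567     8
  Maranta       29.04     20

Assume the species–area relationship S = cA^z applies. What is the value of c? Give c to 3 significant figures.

z = ln(S₂/S₁) / ln(A₂/A₁) = ln(20/8) / ln(29.04/2.567) = 0.9163 / 2.4259 = 0.3777
c = S₁ / A₁^z = 8 / 2.567^0.3777 = 8 / 1.428 = 5.603

5.60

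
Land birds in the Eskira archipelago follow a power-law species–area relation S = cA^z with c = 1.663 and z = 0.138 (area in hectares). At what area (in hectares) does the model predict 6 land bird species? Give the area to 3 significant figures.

10900 hectares

6 = 1.663 × A^0.138  ⇒  A^0.138 = 6/1.663 = 3.608
ln A = ln(3.608) / 0.138 = 1.2831 / 0.138 = 9.2981
A = e^9.2981 ≈ 10917 hectares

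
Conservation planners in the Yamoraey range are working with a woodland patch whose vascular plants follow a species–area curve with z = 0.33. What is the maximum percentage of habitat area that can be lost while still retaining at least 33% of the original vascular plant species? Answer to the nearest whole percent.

Need (A_new/A_old)^0.33 = 0.33, so A_new/A_old = 0.33^(1/0.33) = 0.33^3.03
ln(A_new/A_old) = ln 0.33 / 0.33 = -1.1087 / 0.33 = -3.3596
A_new/A_old = e^-3.3596 ≈ 0.03475
Fraction that can be lost = 1 − 0.03475 = 0.9653

97%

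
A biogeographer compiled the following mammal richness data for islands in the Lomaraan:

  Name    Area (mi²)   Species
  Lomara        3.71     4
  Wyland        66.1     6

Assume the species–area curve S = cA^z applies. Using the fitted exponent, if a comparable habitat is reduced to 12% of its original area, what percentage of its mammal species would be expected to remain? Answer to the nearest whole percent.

74%

z = ln(6/4) / ln(66.1/3.71) = 0.4055 / 2.8801 = 0.1408
S_new/S_old = (A_new/A_old)^z = 0.12^0.1408 = exp(0.1408 × -2.1203) = 0.7419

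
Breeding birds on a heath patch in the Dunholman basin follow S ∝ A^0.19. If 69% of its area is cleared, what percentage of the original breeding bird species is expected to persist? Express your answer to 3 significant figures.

80.0%

S_new/S_old = (A_new/A_old)^z = 0.31^0.19
= exp(0.19 × ln 0.31) = exp(0.19 × -1.1712) = exp(-0.2225) ≈ 0.8005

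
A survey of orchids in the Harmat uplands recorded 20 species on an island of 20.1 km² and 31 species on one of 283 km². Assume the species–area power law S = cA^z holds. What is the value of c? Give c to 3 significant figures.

z = ln(S₂/S₁) / ln(A₂/A₁) = ln(31/20) / ln(283/20.1) = 0.4383 / 2.6447 = 0.1657
c = S₁ / A₁^z = 20 / 20.1^0.1657 = 20 / 1.644 = 12.16

12.2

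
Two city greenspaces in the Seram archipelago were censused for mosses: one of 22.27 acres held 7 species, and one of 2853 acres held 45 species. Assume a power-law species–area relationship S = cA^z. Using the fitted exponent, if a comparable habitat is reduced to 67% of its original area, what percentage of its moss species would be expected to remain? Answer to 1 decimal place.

85.8%

z = ln(45/7) / ln(2853/22.27) = 1.8608 / 4.8529 = 0.3834
S_new/S_old = (A_new/A_old)^z = 0.67^0.3834 = exp(0.3834 × -0.4005) = 0.8577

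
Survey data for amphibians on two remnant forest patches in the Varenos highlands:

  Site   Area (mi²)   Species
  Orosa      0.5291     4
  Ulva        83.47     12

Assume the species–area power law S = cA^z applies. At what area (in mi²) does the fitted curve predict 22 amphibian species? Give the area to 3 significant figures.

z = ln(12/4) / ln(83.47/0.5291) = 1.0986 / 5.0611 = 0.2171
c = 4 / 0.5291^0.2171 = 4 / 0.8709 = 4.593
A = (22/4.593)^(1/0.2171) ⇒ ln A = ln(4.79)/0.2171 = 7.2168
A = e^7.2168 ≈ 1362 mi²

1360 mi²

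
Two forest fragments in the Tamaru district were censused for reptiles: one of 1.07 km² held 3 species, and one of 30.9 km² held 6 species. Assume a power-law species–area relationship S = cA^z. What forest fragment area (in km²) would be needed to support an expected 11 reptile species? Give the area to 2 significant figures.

z = ln(6/3) / ln(30.9/1.07) = 0.6931 / 3.3631 = 0.2061
c = 3 / 1.07^0.2061 = 3 / 1.014 = 2.958
A = (11/2.958)^(1/0.2061) ⇒ ln A = ln(3.718)/0.2061 = 6.3717
A = e^6.3717 ≈ 585 km²

590 km²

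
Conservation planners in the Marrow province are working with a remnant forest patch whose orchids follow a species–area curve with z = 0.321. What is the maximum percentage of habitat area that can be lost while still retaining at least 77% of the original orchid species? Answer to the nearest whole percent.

56%

Need (A_new/A_old)^0.321 = 0.77, so A_new/A_old = 0.77^(1/0.321) = 0.77^3.115
ln(A_new/A_old) = ln 0.77 / 0.321 = -0.2614 / 0.321 = -0.8142
A_new/A_old = e^-0.8142 ≈ 0.443
Fraction that can be lost = 1 − 0.443 = 0.557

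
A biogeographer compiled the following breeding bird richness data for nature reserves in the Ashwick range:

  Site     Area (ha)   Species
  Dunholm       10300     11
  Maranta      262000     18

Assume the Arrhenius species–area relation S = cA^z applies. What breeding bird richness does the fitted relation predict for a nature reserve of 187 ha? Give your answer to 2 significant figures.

6.0

z = ln(18/11) / ln(262000/10300) = 0.4925 / 3.2362 = 0.1522
c = 11 / 10300^0.1522 = 11 / 4.08 = 2.696
S₃ = 2.696 × 187^0.1522 = 2.696 × 2.217 ≈ 5.977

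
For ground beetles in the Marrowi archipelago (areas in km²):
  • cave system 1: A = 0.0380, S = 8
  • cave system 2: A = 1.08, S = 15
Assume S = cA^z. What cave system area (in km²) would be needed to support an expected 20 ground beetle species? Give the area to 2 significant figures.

z = ln(15/8) / ln(1.08/0.038) = 0.6286 / 3.3471 = 0.1878
c = 8 / 0.038^0.1878 = 8 / 0.5411 = 14.78
A = (20/14.78)^(1/0.1878) ⇒ ln A = ln(1.353)/0.1878 = 1.6088
A = e^1.6088 ≈ 4.997 km²

5.0 km²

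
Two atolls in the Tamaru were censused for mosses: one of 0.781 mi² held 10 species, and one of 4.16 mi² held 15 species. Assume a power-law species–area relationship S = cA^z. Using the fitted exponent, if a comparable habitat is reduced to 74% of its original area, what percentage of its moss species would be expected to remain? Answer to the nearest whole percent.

93%

z = ln(15/10) / ln(4.16/0.781) = 0.4055 / 1.6727 = 0.2424
S_new/S_old = (A_new/A_old)^z = 0.74^0.2424 = exp(0.2424 × -0.3011) = 0.9296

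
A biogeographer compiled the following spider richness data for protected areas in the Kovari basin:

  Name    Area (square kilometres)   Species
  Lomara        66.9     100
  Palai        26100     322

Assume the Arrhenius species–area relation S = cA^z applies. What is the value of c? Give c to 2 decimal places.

z = ln(S₂/S₁) / ln(A₂/A₁) = ln(322/100) / ln(26100/66.9) = 1.1694 / 5.9665 = 0.1960
c = S₁ / A₁^z = 100 / 66.9^0.1960 = 100 / 2.279 = 43.88

43.88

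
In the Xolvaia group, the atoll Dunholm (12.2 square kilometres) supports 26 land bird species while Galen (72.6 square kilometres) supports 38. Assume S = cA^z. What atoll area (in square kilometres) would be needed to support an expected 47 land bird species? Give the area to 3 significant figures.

197 square kilometres

z = ln(38/26) / ln(72.6/12.2) = 0.3795 / 1.7835 = 0.2128
c = 26 / 12.2^0.2128 = 26 / 1.703 = 15.27
A = (47/15.27)^(1/0.2128) ⇒ ln A = ln(3.078)/0.2128 = 5.2840
A = e^5.2840 ≈ 197.1 square kilometres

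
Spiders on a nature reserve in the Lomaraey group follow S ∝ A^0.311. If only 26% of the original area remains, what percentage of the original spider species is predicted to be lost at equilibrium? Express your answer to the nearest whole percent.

S_new/S_old = (A_new/A_old)^z = 0.26^0.311
= exp(0.311 × ln 0.26) = exp(0.311 × -1.3471) = exp(-0.4189) ≈ 0.6577
Fraction lost = 1 − 0.6577 = 0.3423

34%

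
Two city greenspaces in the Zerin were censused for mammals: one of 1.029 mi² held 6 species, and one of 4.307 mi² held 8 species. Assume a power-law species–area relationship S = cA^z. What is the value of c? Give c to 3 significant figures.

5.97

z = ln(S₂/S₁) / ln(A₂/A₁) = ln(8/6) / ln(4.307/1.029) = 0.2877 / 1.4317 = 0.2009
c = S₁ / A₁^z = 6 / 1.029^0.2009 = 6 / 1.006 = 5.966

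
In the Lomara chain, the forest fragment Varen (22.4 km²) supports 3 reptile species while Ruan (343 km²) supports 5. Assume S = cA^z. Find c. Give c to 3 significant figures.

z = ln(S₂/S₁) / ln(A₂/A₁) = ln(5/3) / ln(343/22.4) = 0.5108 / 2.7287 = 0.1872
c = S₁ / A₁^z = 3 / 22.4^0.1872 = 3 / 1.79 = 1.676

1.68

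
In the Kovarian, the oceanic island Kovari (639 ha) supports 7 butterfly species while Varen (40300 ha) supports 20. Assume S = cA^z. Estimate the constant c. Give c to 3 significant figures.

z = ln(S₂/S₁) / ln(A₂/A₁) = ln(20/7) / ln(40300/639) = 1.0498 / 4.1442 = 0.2533
c = S₁ / A₁^z = 7 / 639^0.2533 = 7 / 5.137 = 1.363

1.36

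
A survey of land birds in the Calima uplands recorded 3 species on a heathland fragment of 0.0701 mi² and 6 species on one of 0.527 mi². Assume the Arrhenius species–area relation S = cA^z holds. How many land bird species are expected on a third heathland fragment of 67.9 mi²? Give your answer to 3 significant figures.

z = ln(6/3) / ln(0.527/0.0701) = 0.6931 / 2.0173 = 0.3436
c = 3 / 0.0701^0.3436 = 3 / 0.4012 = 7.477
S₃ = 7.477 × 67.9^0.3436 = 7.477 × 4.26 ≈ 31.86

31.9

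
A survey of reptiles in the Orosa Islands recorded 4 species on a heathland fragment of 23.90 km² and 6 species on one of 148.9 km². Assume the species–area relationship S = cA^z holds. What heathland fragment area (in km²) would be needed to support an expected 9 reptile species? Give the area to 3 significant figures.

z = ln(6/4) / ln(148.9/23.9) = 0.4055 / 1.8294 = 0.2216
c = 4 / 23.9^0.2216 = 4 / 2.021 = 1.979
A = (9/1.979)^(1/0.2216) ⇒ ln A = ln(4.547)/0.2216 = 6.8327
A = e^6.8327 ≈ 927.7 km²

928 km²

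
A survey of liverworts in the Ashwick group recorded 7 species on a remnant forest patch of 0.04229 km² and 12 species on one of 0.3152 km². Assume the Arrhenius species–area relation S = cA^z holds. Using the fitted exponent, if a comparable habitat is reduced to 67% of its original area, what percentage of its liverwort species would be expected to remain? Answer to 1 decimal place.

z = ln(12/7) / ln(0.3152/0.04229) = 0.5390 / 2.0087 = 0.2683
S_new/S_old = (A_new/A_old)^z = 0.67^0.2683 = exp(0.2683 × -0.4005) = 0.8981

89.8%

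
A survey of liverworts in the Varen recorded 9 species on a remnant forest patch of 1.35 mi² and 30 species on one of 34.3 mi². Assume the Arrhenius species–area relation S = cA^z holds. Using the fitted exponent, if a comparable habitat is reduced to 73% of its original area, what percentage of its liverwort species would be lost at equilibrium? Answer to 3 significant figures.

z = ln(30/9) / ln(34.3/1.35) = 1.2040 / 3.2350 = 0.3722
S_new/S_old = (A_new/A_old)^z = 0.73^0.3722 = exp(0.3722 × -0.3147) = 0.8895
Fraction lost = 1 − 0.8895 = 0.1105

11.1%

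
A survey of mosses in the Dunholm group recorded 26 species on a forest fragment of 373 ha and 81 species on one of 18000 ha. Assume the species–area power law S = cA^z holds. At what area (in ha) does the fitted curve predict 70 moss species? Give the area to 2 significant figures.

z = ln(81/26) / ln(18000/373) = 1.1364 / 3.8765 = 0.2931
c = 26 / 373^0.2931 = 26 / 5.674 = 4.583
A = (70/4.583)^(1/0.2931) ⇒ ln A = ln(15.28)/0.2931 = 9.3002
A = e^9.3002 ≈ 10940 ha

11000 ha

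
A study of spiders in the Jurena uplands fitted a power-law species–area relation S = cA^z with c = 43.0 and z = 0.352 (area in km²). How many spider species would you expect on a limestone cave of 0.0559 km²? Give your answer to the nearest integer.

S = 43 × 0.0559^0.352
ln S = ln 43 + 0.352 × ln 0.0559 = 3.7612 + 0.352 × -2.8842 = 2.7460
S = e^2.7460 ≈ 15.58

16 species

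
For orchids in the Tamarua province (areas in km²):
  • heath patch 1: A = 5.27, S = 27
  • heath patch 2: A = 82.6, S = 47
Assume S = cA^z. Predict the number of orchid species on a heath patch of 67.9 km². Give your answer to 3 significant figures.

z = ln(47/27) / ln(82.6/5.27) = 0.5543 / 2.7520 = 0.2014
c = 27 / 5.27^0.2014 = 27 / 1.398 = 19.32
S₃ = 19.32 × 67.9^0.2014 = 19.32 × 2.339 ≈ 45.18

45.2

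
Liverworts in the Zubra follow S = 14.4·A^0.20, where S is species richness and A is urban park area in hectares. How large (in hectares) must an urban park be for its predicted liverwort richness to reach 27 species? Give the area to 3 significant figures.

23.2 hectares

27 = 14.4 × A^0.2  ⇒  A^0.2 = 27/14.4 = 1.875
ln A = ln(1.875) / 0.2 = 0.6286 / 0.2 = 3.1430
A = e^3.1430 ≈ 23.17 hectares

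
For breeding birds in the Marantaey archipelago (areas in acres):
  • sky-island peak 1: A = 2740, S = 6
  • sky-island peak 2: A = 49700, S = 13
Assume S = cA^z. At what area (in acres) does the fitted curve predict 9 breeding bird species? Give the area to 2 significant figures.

z = ln(13/6) / ln(49700/2740) = 0.7732 / 2.8980 = 0.2668
c = 6 / 2740^0.2668 = 6 / 8.264 = 0.7261
A = (9/0.7261)^(1/0.2668) ⇒ ln A = ln(12.4)/0.2668 = 9.4355
A = e^9.4355 ≈ 12525 acres

13000 acres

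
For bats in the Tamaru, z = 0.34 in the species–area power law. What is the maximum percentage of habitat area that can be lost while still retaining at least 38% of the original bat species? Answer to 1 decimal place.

94.2%

Need (A_new/A_old)^0.34 = 0.38, so A_new/A_old = 0.38^(1/0.34) = 0.38^2.941
ln(A_new/A_old) = ln 0.38 / 0.34 = -0.9676 / 0.34 = -2.8458
A_new/A_old = e^-2.8458 ≈ 0.05809
Fraction that can be lost = 1 − 0.05809 = 0.9419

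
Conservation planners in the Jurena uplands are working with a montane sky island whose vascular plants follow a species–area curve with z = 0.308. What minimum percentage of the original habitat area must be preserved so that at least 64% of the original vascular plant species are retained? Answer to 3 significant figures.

Need (A_new/A_old)^0.308 = 0.64, so A_new/A_old = 0.64^(1/0.308) = 0.64^3.247
ln(A_new/A_old) = ln 0.64 / 0.308 = -0.4463 / 0.308 = -1.4490
A_new/A_old = e^-1.4490 ≈ 0.2348

23.5%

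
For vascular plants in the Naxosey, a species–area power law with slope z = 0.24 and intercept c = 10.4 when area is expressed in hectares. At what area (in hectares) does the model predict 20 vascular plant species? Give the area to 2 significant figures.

15 hectares

20 = 10.4 × A^0.24  ⇒  A^0.24 = 20/10.4 = 1.923
ln A = ln(1.923) / 0.24 = 0.6539 / 0.24 = 2.7247
A = e^2.7247 ≈ 15.25 hectares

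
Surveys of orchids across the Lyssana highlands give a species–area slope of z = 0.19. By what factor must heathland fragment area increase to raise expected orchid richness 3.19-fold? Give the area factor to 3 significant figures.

448

(A₂/A₁)^0.19 = 3.19, so A₂/A₁ = 3.19^(1/0.19) = 3.19^5.263
ln(A₂/A₁) = ln 3.19 / 0.19 = 1.1600 / 0.19 = 6.1054
A₂/A₁ = e^6.1054 ≈ 448.3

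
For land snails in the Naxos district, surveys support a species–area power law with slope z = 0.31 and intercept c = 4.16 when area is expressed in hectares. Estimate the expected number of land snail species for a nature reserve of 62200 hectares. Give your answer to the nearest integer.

127 species

S = 4.16 × 62200^0.31
ln S = ln 4.16 + 0.31 × ln 62200 = 1.4255 + 0.31 × 11.0381 = 4.8473
S = e^4.8473 ≈ 127.4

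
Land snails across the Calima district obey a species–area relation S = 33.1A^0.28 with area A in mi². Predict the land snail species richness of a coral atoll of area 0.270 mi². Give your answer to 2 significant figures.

23

S = 33.1 × 0.27^0.28 = 33.1 × 0.6931 ≈ 22.94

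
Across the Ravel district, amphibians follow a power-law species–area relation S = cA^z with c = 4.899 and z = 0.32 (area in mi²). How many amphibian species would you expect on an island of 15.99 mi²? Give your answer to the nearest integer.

S = 4.899 × 15.99^0.32
ln S = ln 4.899 + 0.32 × ln 15.99 = 1.5890 + 0.32 × 2.7720 = 2.4761
S = e^2.4761 ≈ 11.89

12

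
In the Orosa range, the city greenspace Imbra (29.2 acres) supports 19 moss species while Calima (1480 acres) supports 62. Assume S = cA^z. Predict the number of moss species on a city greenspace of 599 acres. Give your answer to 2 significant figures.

z = ln(62/19) / ln(1480/29.2) = 1.1827 / 3.9256 = 0.3013
c = 19 / 29.2^0.3013 = 19 / 2.764 = 6.875
S₃ = 6.875 × 599^0.3013 = 6.875 × 6.867 ≈ 47.21

47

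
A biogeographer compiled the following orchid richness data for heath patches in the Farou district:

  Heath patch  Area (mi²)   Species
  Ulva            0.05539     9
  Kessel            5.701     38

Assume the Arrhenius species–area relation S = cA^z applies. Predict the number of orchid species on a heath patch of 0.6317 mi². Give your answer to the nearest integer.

19

z = ln(38/9) / ln(5.701/0.05539) = 1.4404 / 4.6340 = 0.3108
c = 9 / 0.05539^0.3108 = 9 / 0.4068 = 22.12
S₃ = 22.12 × 0.6317^0.3108 = 22.12 × 0.8669 ≈ 19.18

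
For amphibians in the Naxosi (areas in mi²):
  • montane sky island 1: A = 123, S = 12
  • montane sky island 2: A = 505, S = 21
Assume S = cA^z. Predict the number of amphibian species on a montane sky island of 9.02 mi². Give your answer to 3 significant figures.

4.26

z = ln(21/12) / ln(505/123) = 0.5596 / 1.4124 = 0.3962
c = 12 / 123^0.3962 = 12 / 6.731 = 1.783
S₃ = 1.783 × 9.02^0.3962 = 1.783 × 2.39 ≈ 4.262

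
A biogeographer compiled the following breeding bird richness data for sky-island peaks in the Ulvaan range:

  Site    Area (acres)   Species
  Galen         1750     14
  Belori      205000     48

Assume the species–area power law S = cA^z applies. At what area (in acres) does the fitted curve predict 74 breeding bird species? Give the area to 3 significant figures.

1090000 acres

z = ln(48/14) / ln(205000/1750) = 1.2321 / 4.7634 = 0.2587
c = 14 / 1750^0.2587 = 14 / 6.9 = 2.029
A = (74/2.029)^(1/0.2587) ⇒ ln A = ln(36.47)/0.2587 = 13.9042
A = e^13.9042 ≈ 1092733 acres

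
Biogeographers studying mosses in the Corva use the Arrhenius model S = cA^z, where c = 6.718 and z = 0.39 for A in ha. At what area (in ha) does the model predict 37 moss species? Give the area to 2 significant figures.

79 ha

37 = 6.718 × A^0.39  ⇒  A^0.39 = 37/6.718 = 5.508
ln A = ln(5.508) / 0.39 = 1.7061 / 0.39 = 4.3747
A = e^4.3747 ≈ 79.41 ha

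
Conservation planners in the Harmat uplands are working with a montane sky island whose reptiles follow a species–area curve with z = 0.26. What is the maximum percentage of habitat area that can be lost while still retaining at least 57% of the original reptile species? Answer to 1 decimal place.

88.5%

Need (A_new/A_old)^0.26 = 0.57, so A_new/A_old = 0.57^(1/0.26) = 0.57^3.846
ln(A_new/A_old) = ln 0.57 / 0.26 = -0.5621 / 0.26 = -2.1620
A_new/A_old = e^-2.1620 ≈ 0.1151
Fraction that can be lost = 1 − 0.1151 = 0.8849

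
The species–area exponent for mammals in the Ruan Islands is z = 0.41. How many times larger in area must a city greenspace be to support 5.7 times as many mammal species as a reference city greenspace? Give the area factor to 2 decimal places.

69.76

(A₂/A₁)^0.41 = 5.7, so A₂/A₁ = 5.7^(1/0.41) = 5.7^2.439
ln(A₂/A₁) = ln 5.7 / 0.41 = 1.7405 / 0.41 = 4.2450
A₂/A₁ = e^4.2450 ≈ 69.76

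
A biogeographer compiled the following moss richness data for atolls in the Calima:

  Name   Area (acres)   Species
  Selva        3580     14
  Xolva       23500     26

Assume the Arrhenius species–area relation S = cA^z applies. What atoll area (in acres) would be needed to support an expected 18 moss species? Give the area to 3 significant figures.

z = ln(26/14) / ln(23500/3580) = 0.6190 / 1.8816 = 0.3290
c = 14 / 3580^0.3290 = 14 / 14.76 = 0.9483
A = (18/0.9483)^(1/0.3290) ⇒ ln A = ln(18.98)/0.3290 = 8.9470
A = e^8.9470 ≈ 7685 acres

7680 acres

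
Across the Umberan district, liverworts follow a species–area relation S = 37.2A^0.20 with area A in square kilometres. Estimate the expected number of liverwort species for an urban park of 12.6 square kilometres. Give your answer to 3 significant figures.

61.7

S = 37.2 × 12.6^0.2
ln S = ln 37.2 + 0.2 × ln 12.6 = 3.6163 + 0.2 × 2.5337 = 4.1230
S = e^4.1230 ≈ 61.75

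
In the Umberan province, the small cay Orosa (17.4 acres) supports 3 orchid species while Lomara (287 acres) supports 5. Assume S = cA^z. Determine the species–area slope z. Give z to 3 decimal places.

Taking logs: ln S = ln c + z ln A, so z = (ln S₂ − ln S₁)/(ln A₂ − ln A₁).
z = ln(5/3) / ln(287/17.4) = ln(1.667) / ln(16.49) = 0.5108 / 2.8030 = 0.1822

0.182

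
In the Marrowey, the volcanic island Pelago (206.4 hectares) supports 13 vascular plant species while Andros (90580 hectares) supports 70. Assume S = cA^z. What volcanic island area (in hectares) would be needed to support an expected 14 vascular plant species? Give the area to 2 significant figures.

270 hectares

z = ln(70/13) / ln(90580/206.4) = 1.6835 / 6.0842 = 0.2767
c = 13 / 206.4^0.2767 = 13 / 4.37 = 2.975
A = (14/2.975)^(1/0.2767) ⇒ ln A = ln(4.706)/0.2767 = 5.5976
A = e^5.5976 ≈ 269.8 hectares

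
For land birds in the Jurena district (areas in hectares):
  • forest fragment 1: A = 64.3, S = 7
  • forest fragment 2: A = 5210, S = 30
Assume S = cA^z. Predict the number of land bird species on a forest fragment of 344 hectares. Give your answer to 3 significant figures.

12.2

z = ln(30/7) / ln(5210/64.3) = 1.4553 / 4.3948 = 0.3311
c = 7 / 64.3^0.3311 = 7 / 3.97 = 1.763
S₃ = 1.763 × 344^0.3311 = 1.763 × 6.918 ≈ 12.2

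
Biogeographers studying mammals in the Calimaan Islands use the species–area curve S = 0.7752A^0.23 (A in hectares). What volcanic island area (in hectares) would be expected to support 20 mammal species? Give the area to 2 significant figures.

1400000 hectares

20 = 0.7752 × A^0.23  ⇒  A^0.23 = 20/0.7752 = 25.8
ln A = ln(25.8) / 0.23 = 3.2504 / 0.23 = 14.1320
A = e^14.1320 ≈ 1372340 hectares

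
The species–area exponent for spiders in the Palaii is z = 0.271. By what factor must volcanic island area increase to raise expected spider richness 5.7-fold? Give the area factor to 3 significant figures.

615

(A₂/A₁)^0.271 = 5.7, so A₂/A₁ = 5.7^(1/0.271) = 5.7^3.69
ln(A₂/A₁) = ln 5.7 / 0.271 = 1.7405 / 0.271 = 6.4224
A₂/A₁ = e^6.4224 ≈ 615.5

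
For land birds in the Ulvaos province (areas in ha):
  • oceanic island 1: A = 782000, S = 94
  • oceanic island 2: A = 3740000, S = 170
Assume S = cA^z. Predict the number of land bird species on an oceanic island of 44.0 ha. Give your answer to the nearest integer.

2

z = ln(170/94) / ln(3740000/782000) = 0.5925 / 1.5650 = 0.3786
c = 94 / 782000^0.3786 = 94 / 170.3 = 0.552
S₃ = 0.552 × 44^0.3786 = 0.552 × 4.19 ≈ 2.313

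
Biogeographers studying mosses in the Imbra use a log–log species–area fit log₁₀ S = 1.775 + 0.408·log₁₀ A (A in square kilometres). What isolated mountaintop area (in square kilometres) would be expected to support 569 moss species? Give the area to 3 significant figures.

569 = 59.57 × A^0.408  ⇒  A^0.408 = 569/59.57 = 9.552
ln A = ln(9.552) / 0.408 = 2.2568 / 0.408 = 5.5314
A = e^5.5314 ≈ 252.5 square kilometres

252 square kilometres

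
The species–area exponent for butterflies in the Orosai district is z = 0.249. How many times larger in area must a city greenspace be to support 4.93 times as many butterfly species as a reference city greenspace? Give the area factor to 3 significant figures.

606

(A₂/A₁)^0.249 = 4.93, so A₂/A₁ = 4.93^(1/0.249) = 4.93^4.016
ln(A₂/A₁) = ln 4.93 / 0.249 = 1.5953 / 0.249 = 6.4070
A₂/A₁ = e^6.4070 ≈ 606.1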